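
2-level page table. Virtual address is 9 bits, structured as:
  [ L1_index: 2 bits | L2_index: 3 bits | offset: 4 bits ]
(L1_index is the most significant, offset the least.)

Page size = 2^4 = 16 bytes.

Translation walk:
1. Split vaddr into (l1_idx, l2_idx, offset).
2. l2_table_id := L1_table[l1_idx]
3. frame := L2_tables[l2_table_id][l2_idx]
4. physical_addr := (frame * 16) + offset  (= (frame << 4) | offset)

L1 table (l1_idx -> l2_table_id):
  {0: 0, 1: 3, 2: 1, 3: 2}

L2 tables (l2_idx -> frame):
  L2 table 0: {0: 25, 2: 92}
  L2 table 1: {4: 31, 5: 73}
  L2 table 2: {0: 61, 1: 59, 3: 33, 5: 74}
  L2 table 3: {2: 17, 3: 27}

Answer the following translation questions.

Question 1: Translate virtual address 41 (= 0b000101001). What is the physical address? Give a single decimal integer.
vaddr = 41 = 0b000101001
Split: l1_idx=0, l2_idx=2, offset=9
L1[0] = 0
L2[0][2] = 92
paddr = 92 * 16 + 9 = 1481

Answer: 1481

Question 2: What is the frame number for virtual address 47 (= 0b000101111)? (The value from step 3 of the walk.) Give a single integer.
Answer: 92

Derivation:
vaddr = 47: l1_idx=0, l2_idx=2
L1[0] = 0; L2[0][2] = 92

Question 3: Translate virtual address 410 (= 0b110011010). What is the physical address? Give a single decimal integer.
Answer: 954

Derivation:
vaddr = 410 = 0b110011010
Split: l1_idx=3, l2_idx=1, offset=10
L1[3] = 2
L2[2][1] = 59
paddr = 59 * 16 + 10 = 954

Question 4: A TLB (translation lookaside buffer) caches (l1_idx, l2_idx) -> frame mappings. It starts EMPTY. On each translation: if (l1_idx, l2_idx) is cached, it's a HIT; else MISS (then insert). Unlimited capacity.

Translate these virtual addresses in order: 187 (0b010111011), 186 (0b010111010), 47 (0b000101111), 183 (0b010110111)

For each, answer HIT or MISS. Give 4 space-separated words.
Answer: MISS HIT MISS HIT

Derivation:
vaddr=187: (1,3) not in TLB -> MISS, insert
vaddr=186: (1,3) in TLB -> HIT
vaddr=47: (0,2) not in TLB -> MISS, insert
vaddr=183: (1,3) in TLB -> HIT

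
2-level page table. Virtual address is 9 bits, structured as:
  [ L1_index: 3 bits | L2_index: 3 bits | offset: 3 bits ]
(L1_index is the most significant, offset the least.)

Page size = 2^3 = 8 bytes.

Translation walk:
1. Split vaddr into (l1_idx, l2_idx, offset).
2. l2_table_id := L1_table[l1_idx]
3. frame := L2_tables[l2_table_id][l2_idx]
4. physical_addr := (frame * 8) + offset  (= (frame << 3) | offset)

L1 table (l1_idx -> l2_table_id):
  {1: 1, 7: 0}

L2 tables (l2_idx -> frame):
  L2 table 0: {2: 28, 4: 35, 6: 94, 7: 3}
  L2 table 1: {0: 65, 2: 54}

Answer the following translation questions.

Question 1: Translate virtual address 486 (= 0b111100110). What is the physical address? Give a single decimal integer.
vaddr = 486 = 0b111100110
Split: l1_idx=7, l2_idx=4, offset=6
L1[7] = 0
L2[0][4] = 35
paddr = 35 * 8 + 6 = 286

Answer: 286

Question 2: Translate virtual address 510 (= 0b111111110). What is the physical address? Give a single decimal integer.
Answer: 30

Derivation:
vaddr = 510 = 0b111111110
Split: l1_idx=7, l2_idx=7, offset=6
L1[7] = 0
L2[0][7] = 3
paddr = 3 * 8 + 6 = 30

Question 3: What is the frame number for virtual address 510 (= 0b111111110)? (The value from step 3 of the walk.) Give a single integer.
vaddr = 510: l1_idx=7, l2_idx=7
L1[7] = 0; L2[0][7] = 3

Answer: 3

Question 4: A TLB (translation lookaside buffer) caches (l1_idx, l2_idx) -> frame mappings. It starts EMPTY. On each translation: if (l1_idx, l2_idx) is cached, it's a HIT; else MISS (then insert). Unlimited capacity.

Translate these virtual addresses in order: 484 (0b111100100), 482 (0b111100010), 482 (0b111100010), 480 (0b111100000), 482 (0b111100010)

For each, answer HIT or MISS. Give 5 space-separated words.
vaddr=484: (7,4) not in TLB -> MISS, insert
vaddr=482: (7,4) in TLB -> HIT
vaddr=482: (7,4) in TLB -> HIT
vaddr=480: (7,4) in TLB -> HIT
vaddr=482: (7,4) in TLB -> HIT

Answer: MISS HIT HIT HIT HIT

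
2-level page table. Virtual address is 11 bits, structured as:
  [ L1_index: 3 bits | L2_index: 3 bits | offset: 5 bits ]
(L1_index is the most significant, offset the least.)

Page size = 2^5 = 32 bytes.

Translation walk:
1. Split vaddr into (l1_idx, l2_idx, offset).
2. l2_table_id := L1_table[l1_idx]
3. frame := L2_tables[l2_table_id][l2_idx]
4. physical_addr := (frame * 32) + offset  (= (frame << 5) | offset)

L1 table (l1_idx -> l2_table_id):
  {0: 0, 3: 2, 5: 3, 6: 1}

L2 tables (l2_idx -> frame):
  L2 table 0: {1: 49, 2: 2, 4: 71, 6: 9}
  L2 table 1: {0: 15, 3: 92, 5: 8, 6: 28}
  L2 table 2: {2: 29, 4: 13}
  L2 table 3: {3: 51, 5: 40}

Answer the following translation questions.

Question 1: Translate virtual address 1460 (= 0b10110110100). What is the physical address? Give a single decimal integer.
Answer: 1300

Derivation:
vaddr = 1460 = 0b10110110100
Split: l1_idx=5, l2_idx=5, offset=20
L1[5] = 3
L2[3][5] = 40
paddr = 40 * 32 + 20 = 1300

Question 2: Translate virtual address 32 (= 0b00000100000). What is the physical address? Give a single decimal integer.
vaddr = 32 = 0b00000100000
Split: l1_idx=0, l2_idx=1, offset=0
L1[0] = 0
L2[0][1] = 49
paddr = 49 * 32 + 0 = 1568

Answer: 1568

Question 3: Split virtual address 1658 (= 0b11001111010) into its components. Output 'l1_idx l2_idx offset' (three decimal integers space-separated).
Answer: 6 3 26

Derivation:
vaddr = 1658 = 0b11001111010
  top 3 bits -> l1_idx = 6
  next 3 bits -> l2_idx = 3
  bottom 5 bits -> offset = 26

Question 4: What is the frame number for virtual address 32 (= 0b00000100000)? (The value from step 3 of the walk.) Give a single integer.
Answer: 49

Derivation:
vaddr = 32: l1_idx=0, l2_idx=1
L1[0] = 0; L2[0][1] = 49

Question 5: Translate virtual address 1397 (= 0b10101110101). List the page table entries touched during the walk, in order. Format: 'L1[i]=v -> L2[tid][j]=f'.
vaddr = 1397 = 0b10101110101
Split: l1_idx=5, l2_idx=3, offset=21

Answer: L1[5]=3 -> L2[3][3]=51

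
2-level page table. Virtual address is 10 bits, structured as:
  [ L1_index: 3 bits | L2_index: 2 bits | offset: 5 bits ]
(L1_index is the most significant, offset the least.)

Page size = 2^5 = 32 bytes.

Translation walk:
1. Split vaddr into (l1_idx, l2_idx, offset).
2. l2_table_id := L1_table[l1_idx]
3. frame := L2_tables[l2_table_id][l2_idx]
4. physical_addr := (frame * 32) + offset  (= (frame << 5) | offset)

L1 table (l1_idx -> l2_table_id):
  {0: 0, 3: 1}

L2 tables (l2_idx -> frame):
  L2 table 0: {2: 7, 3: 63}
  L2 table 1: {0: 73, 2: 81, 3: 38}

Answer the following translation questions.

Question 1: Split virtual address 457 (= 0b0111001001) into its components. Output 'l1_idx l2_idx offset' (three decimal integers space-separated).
Answer: 3 2 9

Derivation:
vaddr = 457 = 0b0111001001
  top 3 bits -> l1_idx = 3
  next 2 bits -> l2_idx = 2
  bottom 5 bits -> offset = 9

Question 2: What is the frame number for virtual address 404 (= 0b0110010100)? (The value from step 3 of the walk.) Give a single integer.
Answer: 73

Derivation:
vaddr = 404: l1_idx=3, l2_idx=0
L1[3] = 1; L2[1][0] = 73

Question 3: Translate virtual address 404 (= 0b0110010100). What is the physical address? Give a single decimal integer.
Answer: 2356

Derivation:
vaddr = 404 = 0b0110010100
Split: l1_idx=3, l2_idx=0, offset=20
L1[3] = 1
L2[1][0] = 73
paddr = 73 * 32 + 20 = 2356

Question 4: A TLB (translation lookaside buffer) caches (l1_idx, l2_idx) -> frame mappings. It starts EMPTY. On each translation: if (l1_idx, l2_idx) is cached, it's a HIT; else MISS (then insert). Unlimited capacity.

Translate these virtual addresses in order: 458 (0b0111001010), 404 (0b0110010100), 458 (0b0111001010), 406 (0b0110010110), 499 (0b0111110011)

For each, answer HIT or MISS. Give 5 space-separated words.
vaddr=458: (3,2) not in TLB -> MISS, insert
vaddr=404: (3,0) not in TLB -> MISS, insert
vaddr=458: (3,2) in TLB -> HIT
vaddr=406: (3,0) in TLB -> HIT
vaddr=499: (3,3) not in TLB -> MISS, insert

Answer: MISS MISS HIT HIT MISS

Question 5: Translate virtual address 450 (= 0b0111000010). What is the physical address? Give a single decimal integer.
Answer: 2594

Derivation:
vaddr = 450 = 0b0111000010
Split: l1_idx=3, l2_idx=2, offset=2
L1[3] = 1
L2[1][2] = 81
paddr = 81 * 32 + 2 = 2594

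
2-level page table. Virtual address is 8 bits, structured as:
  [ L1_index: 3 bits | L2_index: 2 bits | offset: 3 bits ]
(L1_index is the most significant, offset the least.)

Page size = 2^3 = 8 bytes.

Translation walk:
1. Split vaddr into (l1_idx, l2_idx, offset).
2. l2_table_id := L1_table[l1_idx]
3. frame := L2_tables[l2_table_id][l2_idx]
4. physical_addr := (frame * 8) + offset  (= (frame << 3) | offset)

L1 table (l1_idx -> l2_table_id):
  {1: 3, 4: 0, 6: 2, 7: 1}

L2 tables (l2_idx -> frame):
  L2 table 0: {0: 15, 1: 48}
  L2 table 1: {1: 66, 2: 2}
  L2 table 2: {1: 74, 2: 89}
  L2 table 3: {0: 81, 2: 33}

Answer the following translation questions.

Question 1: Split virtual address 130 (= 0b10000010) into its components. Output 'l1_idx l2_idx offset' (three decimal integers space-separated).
vaddr = 130 = 0b10000010
  top 3 bits -> l1_idx = 4
  next 2 bits -> l2_idx = 0
  bottom 3 bits -> offset = 2

Answer: 4 0 2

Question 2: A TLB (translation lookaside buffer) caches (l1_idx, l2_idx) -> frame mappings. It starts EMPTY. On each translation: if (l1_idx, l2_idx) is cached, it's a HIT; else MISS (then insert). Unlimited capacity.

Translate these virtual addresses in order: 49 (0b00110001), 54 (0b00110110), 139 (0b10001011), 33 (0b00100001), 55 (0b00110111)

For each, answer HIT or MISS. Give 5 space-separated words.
vaddr=49: (1,2) not in TLB -> MISS, insert
vaddr=54: (1,2) in TLB -> HIT
vaddr=139: (4,1) not in TLB -> MISS, insert
vaddr=33: (1,0) not in TLB -> MISS, insert
vaddr=55: (1,2) in TLB -> HIT

Answer: MISS HIT MISS MISS HIT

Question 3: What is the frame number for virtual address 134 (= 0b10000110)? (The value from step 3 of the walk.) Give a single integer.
Answer: 15

Derivation:
vaddr = 134: l1_idx=4, l2_idx=0
L1[4] = 0; L2[0][0] = 15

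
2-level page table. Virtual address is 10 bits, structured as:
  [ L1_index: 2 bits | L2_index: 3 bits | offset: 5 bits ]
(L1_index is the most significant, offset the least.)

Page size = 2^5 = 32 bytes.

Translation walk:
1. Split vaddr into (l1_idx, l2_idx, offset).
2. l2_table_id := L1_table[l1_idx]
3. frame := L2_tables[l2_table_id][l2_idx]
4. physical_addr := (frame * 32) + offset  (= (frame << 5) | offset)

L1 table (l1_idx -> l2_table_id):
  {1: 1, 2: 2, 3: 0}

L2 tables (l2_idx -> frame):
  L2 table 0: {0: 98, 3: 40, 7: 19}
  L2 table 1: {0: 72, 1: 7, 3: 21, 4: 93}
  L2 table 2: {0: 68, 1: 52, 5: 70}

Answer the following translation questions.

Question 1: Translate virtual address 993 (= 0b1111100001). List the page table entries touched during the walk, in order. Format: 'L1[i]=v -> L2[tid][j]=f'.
Answer: L1[3]=0 -> L2[0][7]=19

Derivation:
vaddr = 993 = 0b1111100001
Split: l1_idx=3, l2_idx=7, offset=1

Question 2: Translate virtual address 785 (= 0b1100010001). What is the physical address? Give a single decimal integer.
Answer: 3153

Derivation:
vaddr = 785 = 0b1100010001
Split: l1_idx=3, l2_idx=0, offset=17
L1[3] = 0
L2[0][0] = 98
paddr = 98 * 32 + 17 = 3153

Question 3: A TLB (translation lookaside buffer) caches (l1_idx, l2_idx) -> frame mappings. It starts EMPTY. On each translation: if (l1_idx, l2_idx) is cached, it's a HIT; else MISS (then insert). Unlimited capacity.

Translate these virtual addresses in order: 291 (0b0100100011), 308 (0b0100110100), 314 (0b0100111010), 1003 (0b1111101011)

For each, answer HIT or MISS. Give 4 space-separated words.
Answer: MISS HIT HIT MISS

Derivation:
vaddr=291: (1,1) not in TLB -> MISS, insert
vaddr=308: (1,1) in TLB -> HIT
vaddr=314: (1,1) in TLB -> HIT
vaddr=1003: (3,7) not in TLB -> MISS, insert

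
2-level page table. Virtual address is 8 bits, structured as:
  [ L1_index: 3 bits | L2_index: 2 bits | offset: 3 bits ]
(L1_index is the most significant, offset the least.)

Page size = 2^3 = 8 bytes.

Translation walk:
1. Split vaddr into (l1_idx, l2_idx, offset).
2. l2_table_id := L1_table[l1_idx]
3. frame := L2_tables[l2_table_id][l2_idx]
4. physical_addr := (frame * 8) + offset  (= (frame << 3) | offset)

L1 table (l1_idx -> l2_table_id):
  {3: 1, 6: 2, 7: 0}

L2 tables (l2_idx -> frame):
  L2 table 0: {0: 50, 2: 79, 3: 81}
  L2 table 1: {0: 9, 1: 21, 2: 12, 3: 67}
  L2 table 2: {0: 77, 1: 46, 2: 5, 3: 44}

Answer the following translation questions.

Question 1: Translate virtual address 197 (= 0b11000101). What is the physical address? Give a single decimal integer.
vaddr = 197 = 0b11000101
Split: l1_idx=6, l2_idx=0, offset=5
L1[6] = 2
L2[2][0] = 77
paddr = 77 * 8 + 5 = 621

Answer: 621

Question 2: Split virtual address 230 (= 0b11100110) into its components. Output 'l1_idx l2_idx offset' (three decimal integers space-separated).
vaddr = 230 = 0b11100110
  top 3 bits -> l1_idx = 7
  next 2 bits -> l2_idx = 0
  bottom 3 bits -> offset = 6

Answer: 7 0 6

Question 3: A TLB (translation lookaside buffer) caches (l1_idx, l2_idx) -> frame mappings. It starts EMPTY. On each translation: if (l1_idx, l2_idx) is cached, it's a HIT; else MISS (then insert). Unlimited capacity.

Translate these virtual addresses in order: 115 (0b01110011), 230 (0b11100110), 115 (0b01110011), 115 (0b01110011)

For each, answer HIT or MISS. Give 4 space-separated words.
Answer: MISS MISS HIT HIT

Derivation:
vaddr=115: (3,2) not in TLB -> MISS, insert
vaddr=230: (7,0) not in TLB -> MISS, insert
vaddr=115: (3,2) in TLB -> HIT
vaddr=115: (3,2) in TLB -> HIT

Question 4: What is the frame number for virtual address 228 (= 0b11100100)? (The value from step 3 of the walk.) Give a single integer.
Answer: 50

Derivation:
vaddr = 228: l1_idx=7, l2_idx=0
L1[7] = 0; L2[0][0] = 50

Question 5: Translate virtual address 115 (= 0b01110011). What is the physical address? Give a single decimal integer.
Answer: 99

Derivation:
vaddr = 115 = 0b01110011
Split: l1_idx=3, l2_idx=2, offset=3
L1[3] = 1
L2[1][2] = 12
paddr = 12 * 8 + 3 = 99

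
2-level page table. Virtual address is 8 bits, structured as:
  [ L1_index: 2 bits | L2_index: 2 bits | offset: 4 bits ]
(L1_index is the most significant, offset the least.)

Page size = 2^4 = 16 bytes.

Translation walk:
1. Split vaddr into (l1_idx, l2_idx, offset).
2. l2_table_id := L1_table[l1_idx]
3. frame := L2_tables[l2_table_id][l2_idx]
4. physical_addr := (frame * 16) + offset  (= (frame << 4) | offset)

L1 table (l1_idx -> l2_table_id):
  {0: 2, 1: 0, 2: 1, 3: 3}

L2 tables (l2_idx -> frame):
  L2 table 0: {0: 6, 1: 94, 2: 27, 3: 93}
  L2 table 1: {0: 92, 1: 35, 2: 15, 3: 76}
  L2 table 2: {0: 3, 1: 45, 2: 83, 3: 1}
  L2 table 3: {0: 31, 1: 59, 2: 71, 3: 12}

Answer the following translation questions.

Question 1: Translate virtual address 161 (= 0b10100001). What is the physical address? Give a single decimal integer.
vaddr = 161 = 0b10100001
Split: l1_idx=2, l2_idx=2, offset=1
L1[2] = 1
L2[1][2] = 15
paddr = 15 * 16 + 1 = 241

Answer: 241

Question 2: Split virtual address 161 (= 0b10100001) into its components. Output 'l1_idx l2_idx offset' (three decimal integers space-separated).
Answer: 2 2 1

Derivation:
vaddr = 161 = 0b10100001
  top 2 bits -> l1_idx = 2
  next 2 bits -> l2_idx = 2
  bottom 4 bits -> offset = 1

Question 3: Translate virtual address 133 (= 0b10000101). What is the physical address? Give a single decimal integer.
Answer: 1477

Derivation:
vaddr = 133 = 0b10000101
Split: l1_idx=2, l2_idx=0, offset=5
L1[2] = 1
L2[1][0] = 92
paddr = 92 * 16 + 5 = 1477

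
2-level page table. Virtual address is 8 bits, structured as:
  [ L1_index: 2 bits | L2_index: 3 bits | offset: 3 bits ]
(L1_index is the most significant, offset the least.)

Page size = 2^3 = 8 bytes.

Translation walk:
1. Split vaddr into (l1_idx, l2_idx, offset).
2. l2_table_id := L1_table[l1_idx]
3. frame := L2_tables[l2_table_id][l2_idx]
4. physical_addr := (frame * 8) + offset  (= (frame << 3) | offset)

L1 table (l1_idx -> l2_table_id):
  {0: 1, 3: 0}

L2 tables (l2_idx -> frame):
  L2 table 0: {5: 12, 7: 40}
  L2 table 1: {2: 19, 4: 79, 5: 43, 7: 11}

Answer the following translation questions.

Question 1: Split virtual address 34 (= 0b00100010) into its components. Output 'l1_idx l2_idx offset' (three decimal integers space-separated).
vaddr = 34 = 0b00100010
  top 2 bits -> l1_idx = 0
  next 3 bits -> l2_idx = 4
  bottom 3 bits -> offset = 2

Answer: 0 4 2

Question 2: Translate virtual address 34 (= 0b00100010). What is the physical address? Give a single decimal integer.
vaddr = 34 = 0b00100010
Split: l1_idx=0, l2_idx=4, offset=2
L1[0] = 1
L2[1][4] = 79
paddr = 79 * 8 + 2 = 634

Answer: 634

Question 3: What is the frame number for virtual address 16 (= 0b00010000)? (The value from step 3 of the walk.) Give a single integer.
Answer: 19

Derivation:
vaddr = 16: l1_idx=0, l2_idx=2
L1[0] = 1; L2[1][2] = 19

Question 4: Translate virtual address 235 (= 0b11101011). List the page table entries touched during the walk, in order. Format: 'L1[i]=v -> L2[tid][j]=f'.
vaddr = 235 = 0b11101011
Split: l1_idx=3, l2_idx=5, offset=3

Answer: L1[3]=0 -> L2[0][5]=12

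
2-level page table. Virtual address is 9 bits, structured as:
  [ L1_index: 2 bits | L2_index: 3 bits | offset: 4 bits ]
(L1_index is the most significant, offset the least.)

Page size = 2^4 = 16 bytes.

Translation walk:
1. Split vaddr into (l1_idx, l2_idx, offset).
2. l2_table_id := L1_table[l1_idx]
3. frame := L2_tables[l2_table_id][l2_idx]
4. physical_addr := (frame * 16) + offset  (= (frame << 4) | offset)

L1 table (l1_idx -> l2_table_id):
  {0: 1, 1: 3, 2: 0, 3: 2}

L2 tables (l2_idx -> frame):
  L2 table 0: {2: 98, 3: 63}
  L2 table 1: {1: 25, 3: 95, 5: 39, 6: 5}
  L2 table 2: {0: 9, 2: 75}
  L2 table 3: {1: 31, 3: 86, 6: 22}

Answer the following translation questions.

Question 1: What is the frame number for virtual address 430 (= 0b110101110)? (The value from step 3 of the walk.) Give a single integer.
Answer: 75

Derivation:
vaddr = 430: l1_idx=3, l2_idx=2
L1[3] = 2; L2[2][2] = 75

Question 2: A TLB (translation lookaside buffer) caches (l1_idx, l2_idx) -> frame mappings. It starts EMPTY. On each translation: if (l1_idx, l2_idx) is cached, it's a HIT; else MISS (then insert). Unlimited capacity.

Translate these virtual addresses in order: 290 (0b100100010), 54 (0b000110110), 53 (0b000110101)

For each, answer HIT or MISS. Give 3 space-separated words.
Answer: MISS MISS HIT

Derivation:
vaddr=290: (2,2) not in TLB -> MISS, insert
vaddr=54: (0,3) not in TLB -> MISS, insert
vaddr=53: (0,3) in TLB -> HIT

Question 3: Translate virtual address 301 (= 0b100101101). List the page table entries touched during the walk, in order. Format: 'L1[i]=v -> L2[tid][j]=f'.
Answer: L1[2]=0 -> L2[0][2]=98

Derivation:
vaddr = 301 = 0b100101101
Split: l1_idx=2, l2_idx=2, offset=13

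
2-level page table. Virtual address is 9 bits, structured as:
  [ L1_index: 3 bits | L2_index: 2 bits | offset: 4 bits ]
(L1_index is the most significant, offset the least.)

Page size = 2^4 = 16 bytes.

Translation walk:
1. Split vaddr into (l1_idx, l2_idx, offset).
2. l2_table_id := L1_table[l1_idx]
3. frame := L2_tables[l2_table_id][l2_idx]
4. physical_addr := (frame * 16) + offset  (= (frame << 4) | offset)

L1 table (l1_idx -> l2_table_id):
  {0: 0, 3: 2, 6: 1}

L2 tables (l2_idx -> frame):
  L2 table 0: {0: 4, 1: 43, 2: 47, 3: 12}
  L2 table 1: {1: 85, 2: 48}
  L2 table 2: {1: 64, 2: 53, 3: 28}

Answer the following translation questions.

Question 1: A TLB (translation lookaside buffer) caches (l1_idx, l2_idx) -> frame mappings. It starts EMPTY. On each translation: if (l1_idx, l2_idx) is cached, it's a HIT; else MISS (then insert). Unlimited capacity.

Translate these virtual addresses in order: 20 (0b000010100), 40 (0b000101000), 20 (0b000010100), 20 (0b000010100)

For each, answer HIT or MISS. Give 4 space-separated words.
Answer: MISS MISS HIT HIT

Derivation:
vaddr=20: (0,1) not in TLB -> MISS, insert
vaddr=40: (0,2) not in TLB -> MISS, insert
vaddr=20: (0,1) in TLB -> HIT
vaddr=20: (0,1) in TLB -> HIT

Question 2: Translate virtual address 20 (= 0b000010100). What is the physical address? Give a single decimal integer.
Answer: 692

Derivation:
vaddr = 20 = 0b000010100
Split: l1_idx=0, l2_idx=1, offset=4
L1[0] = 0
L2[0][1] = 43
paddr = 43 * 16 + 4 = 692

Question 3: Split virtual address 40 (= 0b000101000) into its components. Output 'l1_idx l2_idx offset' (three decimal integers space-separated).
Answer: 0 2 8

Derivation:
vaddr = 40 = 0b000101000
  top 3 bits -> l1_idx = 0
  next 2 bits -> l2_idx = 2
  bottom 4 bits -> offset = 8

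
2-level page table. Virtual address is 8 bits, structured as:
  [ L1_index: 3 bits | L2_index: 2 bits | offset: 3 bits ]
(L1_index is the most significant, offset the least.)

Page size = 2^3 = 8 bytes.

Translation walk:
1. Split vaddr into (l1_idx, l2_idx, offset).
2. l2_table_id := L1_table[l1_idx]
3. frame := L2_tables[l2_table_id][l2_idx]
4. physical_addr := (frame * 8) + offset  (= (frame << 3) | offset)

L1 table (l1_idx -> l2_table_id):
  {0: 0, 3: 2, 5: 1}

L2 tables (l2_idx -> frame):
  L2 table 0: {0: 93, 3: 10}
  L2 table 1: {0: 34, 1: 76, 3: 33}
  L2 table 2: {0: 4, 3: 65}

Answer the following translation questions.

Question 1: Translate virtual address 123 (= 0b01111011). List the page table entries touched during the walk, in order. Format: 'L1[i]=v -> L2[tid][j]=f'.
vaddr = 123 = 0b01111011
Split: l1_idx=3, l2_idx=3, offset=3

Answer: L1[3]=2 -> L2[2][3]=65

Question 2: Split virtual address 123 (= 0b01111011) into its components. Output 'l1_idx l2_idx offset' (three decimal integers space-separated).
Answer: 3 3 3

Derivation:
vaddr = 123 = 0b01111011
  top 3 bits -> l1_idx = 3
  next 2 bits -> l2_idx = 3
  bottom 3 bits -> offset = 3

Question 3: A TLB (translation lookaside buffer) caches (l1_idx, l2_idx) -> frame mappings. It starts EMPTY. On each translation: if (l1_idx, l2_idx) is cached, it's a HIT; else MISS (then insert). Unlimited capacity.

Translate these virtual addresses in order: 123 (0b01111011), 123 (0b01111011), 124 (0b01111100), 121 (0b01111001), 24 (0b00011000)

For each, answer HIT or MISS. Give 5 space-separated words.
vaddr=123: (3,3) not in TLB -> MISS, insert
vaddr=123: (3,3) in TLB -> HIT
vaddr=124: (3,3) in TLB -> HIT
vaddr=121: (3,3) in TLB -> HIT
vaddr=24: (0,3) not in TLB -> MISS, insert

Answer: MISS HIT HIT HIT MISS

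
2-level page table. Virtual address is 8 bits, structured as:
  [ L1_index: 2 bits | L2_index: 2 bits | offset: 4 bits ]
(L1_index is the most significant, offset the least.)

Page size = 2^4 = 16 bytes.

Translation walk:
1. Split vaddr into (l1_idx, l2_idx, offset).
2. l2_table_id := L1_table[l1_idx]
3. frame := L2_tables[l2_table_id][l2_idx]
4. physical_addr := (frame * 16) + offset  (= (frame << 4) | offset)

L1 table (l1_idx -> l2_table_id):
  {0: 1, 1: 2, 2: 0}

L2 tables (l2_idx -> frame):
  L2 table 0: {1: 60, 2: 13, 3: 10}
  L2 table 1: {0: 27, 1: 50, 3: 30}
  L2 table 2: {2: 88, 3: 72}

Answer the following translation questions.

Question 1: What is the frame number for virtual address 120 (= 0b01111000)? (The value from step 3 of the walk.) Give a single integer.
vaddr = 120: l1_idx=1, l2_idx=3
L1[1] = 2; L2[2][3] = 72

Answer: 72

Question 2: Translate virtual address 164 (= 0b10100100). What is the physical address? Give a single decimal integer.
Answer: 212

Derivation:
vaddr = 164 = 0b10100100
Split: l1_idx=2, l2_idx=2, offset=4
L1[2] = 0
L2[0][2] = 13
paddr = 13 * 16 + 4 = 212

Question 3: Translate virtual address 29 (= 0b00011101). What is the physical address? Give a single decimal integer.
Answer: 813

Derivation:
vaddr = 29 = 0b00011101
Split: l1_idx=0, l2_idx=1, offset=13
L1[0] = 1
L2[1][1] = 50
paddr = 50 * 16 + 13 = 813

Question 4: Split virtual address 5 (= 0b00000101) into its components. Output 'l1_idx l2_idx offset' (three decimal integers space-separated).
vaddr = 5 = 0b00000101
  top 2 bits -> l1_idx = 0
  next 2 bits -> l2_idx = 0
  bottom 4 bits -> offset = 5

Answer: 0 0 5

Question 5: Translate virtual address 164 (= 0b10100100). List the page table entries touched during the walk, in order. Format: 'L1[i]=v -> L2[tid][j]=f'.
vaddr = 164 = 0b10100100
Split: l1_idx=2, l2_idx=2, offset=4

Answer: L1[2]=0 -> L2[0][2]=13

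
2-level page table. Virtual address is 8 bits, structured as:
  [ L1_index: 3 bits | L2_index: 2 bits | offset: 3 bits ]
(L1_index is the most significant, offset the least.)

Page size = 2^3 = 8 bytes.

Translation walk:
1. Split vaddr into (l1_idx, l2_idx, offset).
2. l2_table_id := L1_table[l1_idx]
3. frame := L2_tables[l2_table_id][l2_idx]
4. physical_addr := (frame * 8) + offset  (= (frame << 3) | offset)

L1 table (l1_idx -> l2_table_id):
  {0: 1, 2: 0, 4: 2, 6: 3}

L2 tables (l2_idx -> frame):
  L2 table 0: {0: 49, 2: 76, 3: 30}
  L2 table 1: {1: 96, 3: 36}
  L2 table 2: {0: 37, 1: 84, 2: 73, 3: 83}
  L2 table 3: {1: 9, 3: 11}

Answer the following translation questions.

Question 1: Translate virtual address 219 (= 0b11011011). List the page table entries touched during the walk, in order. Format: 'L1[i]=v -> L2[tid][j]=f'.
vaddr = 219 = 0b11011011
Split: l1_idx=6, l2_idx=3, offset=3

Answer: L1[6]=3 -> L2[3][3]=11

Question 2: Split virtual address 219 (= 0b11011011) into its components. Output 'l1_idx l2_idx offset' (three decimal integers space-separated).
Answer: 6 3 3

Derivation:
vaddr = 219 = 0b11011011
  top 3 bits -> l1_idx = 6
  next 2 bits -> l2_idx = 3
  bottom 3 bits -> offset = 3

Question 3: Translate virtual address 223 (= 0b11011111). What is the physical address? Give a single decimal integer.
vaddr = 223 = 0b11011111
Split: l1_idx=6, l2_idx=3, offset=7
L1[6] = 3
L2[3][3] = 11
paddr = 11 * 8 + 7 = 95

Answer: 95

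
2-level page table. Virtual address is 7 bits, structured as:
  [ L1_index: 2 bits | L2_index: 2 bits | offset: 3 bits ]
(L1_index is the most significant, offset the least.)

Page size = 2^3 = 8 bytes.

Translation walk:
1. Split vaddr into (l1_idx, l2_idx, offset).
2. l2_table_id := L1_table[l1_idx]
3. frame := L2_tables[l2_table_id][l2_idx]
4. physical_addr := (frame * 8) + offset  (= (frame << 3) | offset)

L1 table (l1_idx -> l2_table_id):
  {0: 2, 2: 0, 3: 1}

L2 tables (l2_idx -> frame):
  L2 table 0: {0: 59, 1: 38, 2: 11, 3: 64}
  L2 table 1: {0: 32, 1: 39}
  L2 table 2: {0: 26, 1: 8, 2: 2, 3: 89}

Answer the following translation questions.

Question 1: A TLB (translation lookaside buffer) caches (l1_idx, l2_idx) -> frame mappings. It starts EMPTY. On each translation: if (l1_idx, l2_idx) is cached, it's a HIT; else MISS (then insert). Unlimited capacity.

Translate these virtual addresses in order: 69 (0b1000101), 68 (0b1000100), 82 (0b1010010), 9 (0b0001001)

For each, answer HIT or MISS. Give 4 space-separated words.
Answer: MISS HIT MISS MISS

Derivation:
vaddr=69: (2,0) not in TLB -> MISS, insert
vaddr=68: (2,0) in TLB -> HIT
vaddr=82: (2,2) not in TLB -> MISS, insert
vaddr=9: (0,1) not in TLB -> MISS, insert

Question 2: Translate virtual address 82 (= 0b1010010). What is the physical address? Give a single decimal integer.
vaddr = 82 = 0b1010010
Split: l1_idx=2, l2_idx=2, offset=2
L1[2] = 0
L2[0][2] = 11
paddr = 11 * 8 + 2 = 90

Answer: 90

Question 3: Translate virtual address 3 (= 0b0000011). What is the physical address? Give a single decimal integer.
Answer: 211

Derivation:
vaddr = 3 = 0b0000011
Split: l1_idx=0, l2_idx=0, offset=3
L1[0] = 2
L2[2][0] = 26
paddr = 26 * 8 + 3 = 211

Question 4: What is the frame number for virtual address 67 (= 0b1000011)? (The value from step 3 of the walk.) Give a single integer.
Answer: 59

Derivation:
vaddr = 67: l1_idx=2, l2_idx=0
L1[2] = 0; L2[0][0] = 59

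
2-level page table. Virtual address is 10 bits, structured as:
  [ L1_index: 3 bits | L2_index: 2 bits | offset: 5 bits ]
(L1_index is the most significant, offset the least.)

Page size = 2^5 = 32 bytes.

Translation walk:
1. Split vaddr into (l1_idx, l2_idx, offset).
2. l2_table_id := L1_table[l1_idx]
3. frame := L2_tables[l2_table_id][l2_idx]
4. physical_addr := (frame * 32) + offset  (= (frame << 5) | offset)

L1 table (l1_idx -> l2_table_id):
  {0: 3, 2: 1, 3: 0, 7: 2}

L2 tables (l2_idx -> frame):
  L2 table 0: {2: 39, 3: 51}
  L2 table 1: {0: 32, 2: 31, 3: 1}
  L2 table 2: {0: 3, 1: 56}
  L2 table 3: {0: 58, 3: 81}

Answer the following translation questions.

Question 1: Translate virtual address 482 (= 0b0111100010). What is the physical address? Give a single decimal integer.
vaddr = 482 = 0b0111100010
Split: l1_idx=3, l2_idx=3, offset=2
L1[3] = 0
L2[0][3] = 51
paddr = 51 * 32 + 2 = 1634

Answer: 1634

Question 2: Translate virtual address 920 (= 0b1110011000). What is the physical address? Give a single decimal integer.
Answer: 120

Derivation:
vaddr = 920 = 0b1110011000
Split: l1_idx=7, l2_idx=0, offset=24
L1[7] = 2
L2[2][0] = 3
paddr = 3 * 32 + 24 = 120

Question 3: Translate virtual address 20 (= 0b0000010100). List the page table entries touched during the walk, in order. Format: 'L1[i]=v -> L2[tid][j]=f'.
vaddr = 20 = 0b0000010100
Split: l1_idx=0, l2_idx=0, offset=20

Answer: L1[0]=3 -> L2[3][0]=58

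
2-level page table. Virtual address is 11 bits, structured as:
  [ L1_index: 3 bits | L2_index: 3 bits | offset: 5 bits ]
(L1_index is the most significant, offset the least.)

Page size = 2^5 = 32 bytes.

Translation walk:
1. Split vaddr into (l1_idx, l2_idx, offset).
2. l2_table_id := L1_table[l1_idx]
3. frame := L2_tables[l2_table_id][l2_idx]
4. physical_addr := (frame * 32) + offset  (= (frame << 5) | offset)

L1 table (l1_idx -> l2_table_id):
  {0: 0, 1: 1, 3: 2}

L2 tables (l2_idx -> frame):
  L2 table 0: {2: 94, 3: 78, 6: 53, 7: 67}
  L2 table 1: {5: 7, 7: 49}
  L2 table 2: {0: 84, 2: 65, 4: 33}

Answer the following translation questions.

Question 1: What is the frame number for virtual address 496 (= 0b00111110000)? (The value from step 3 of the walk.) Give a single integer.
vaddr = 496: l1_idx=1, l2_idx=7
L1[1] = 1; L2[1][7] = 49

Answer: 49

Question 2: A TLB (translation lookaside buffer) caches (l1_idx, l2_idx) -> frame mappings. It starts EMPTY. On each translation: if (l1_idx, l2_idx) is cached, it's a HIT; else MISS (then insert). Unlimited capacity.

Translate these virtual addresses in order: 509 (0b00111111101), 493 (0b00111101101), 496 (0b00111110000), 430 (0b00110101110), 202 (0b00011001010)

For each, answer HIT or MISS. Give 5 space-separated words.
vaddr=509: (1,7) not in TLB -> MISS, insert
vaddr=493: (1,7) in TLB -> HIT
vaddr=496: (1,7) in TLB -> HIT
vaddr=430: (1,5) not in TLB -> MISS, insert
vaddr=202: (0,6) not in TLB -> MISS, insert

Answer: MISS HIT HIT MISS MISS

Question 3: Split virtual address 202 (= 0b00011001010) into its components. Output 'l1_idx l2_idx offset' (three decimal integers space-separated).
vaddr = 202 = 0b00011001010
  top 3 bits -> l1_idx = 0
  next 3 bits -> l2_idx = 6
  bottom 5 bits -> offset = 10

Answer: 0 6 10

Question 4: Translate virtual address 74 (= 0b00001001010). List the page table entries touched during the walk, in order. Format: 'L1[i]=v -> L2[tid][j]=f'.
Answer: L1[0]=0 -> L2[0][2]=94

Derivation:
vaddr = 74 = 0b00001001010
Split: l1_idx=0, l2_idx=2, offset=10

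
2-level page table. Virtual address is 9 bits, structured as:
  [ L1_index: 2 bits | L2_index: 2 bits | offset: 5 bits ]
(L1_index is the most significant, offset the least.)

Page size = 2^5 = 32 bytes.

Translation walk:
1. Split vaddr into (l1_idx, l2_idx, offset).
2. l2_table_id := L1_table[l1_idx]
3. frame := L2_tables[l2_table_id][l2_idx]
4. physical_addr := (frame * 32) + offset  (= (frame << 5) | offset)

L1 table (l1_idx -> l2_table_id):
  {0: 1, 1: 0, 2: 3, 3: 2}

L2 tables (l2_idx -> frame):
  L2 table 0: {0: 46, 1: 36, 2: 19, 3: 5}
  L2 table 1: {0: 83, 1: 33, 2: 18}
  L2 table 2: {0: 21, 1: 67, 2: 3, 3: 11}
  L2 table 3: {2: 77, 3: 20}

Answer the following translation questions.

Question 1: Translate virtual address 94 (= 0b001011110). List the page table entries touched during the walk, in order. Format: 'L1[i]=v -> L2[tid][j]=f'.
vaddr = 94 = 0b001011110
Split: l1_idx=0, l2_idx=2, offset=30

Answer: L1[0]=1 -> L2[1][2]=18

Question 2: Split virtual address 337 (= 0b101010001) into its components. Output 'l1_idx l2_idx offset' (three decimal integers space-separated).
vaddr = 337 = 0b101010001
  top 2 bits -> l1_idx = 2
  next 2 bits -> l2_idx = 2
  bottom 5 bits -> offset = 17

Answer: 2 2 17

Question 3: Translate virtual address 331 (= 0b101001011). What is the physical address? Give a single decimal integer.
Answer: 2475

Derivation:
vaddr = 331 = 0b101001011
Split: l1_idx=2, l2_idx=2, offset=11
L1[2] = 3
L2[3][2] = 77
paddr = 77 * 32 + 11 = 2475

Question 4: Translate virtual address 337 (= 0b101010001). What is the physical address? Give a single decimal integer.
Answer: 2481

Derivation:
vaddr = 337 = 0b101010001
Split: l1_idx=2, l2_idx=2, offset=17
L1[2] = 3
L2[3][2] = 77
paddr = 77 * 32 + 17 = 2481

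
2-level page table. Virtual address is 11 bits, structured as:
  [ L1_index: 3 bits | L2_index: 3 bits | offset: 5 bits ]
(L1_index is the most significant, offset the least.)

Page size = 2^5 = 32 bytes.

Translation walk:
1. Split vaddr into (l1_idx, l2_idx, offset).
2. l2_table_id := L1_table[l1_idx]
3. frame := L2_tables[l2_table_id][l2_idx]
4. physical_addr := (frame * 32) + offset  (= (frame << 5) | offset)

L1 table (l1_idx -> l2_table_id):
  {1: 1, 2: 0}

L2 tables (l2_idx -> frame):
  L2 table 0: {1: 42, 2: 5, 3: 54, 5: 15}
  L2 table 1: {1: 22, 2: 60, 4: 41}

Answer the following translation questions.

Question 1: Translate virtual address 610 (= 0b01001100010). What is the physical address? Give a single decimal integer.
vaddr = 610 = 0b01001100010
Split: l1_idx=2, l2_idx=3, offset=2
L1[2] = 0
L2[0][3] = 54
paddr = 54 * 32 + 2 = 1730

Answer: 1730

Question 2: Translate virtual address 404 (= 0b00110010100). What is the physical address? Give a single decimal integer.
vaddr = 404 = 0b00110010100
Split: l1_idx=1, l2_idx=4, offset=20
L1[1] = 1
L2[1][4] = 41
paddr = 41 * 32 + 20 = 1332

Answer: 1332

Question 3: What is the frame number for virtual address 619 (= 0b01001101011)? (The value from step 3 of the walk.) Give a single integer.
vaddr = 619: l1_idx=2, l2_idx=3
L1[2] = 0; L2[0][3] = 54

Answer: 54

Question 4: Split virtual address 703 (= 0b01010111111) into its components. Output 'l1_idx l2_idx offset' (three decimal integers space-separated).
vaddr = 703 = 0b01010111111
  top 3 bits -> l1_idx = 2
  next 3 bits -> l2_idx = 5
  bottom 5 bits -> offset = 31

Answer: 2 5 31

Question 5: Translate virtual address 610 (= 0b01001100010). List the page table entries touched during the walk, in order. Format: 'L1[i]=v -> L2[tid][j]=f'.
vaddr = 610 = 0b01001100010
Split: l1_idx=2, l2_idx=3, offset=2

Answer: L1[2]=0 -> L2[0][3]=54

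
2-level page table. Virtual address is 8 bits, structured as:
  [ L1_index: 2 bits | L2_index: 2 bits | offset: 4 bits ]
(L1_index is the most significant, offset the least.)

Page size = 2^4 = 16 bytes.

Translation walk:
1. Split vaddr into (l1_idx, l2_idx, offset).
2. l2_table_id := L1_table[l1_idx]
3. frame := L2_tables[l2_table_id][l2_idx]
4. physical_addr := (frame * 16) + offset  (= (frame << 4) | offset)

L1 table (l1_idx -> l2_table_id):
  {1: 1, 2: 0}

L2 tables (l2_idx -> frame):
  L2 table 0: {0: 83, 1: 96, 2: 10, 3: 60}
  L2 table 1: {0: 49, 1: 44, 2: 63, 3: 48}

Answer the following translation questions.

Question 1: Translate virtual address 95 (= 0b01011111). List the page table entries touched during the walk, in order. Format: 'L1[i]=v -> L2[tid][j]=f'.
vaddr = 95 = 0b01011111
Split: l1_idx=1, l2_idx=1, offset=15

Answer: L1[1]=1 -> L2[1][1]=44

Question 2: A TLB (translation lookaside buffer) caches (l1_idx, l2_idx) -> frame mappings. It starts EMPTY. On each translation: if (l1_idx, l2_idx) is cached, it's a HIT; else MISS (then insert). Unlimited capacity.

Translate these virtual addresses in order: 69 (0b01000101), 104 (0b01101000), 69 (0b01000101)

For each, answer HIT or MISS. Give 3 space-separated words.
vaddr=69: (1,0) not in TLB -> MISS, insert
vaddr=104: (1,2) not in TLB -> MISS, insert
vaddr=69: (1,0) in TLB -> HIT

Answer: MISS MISS HIT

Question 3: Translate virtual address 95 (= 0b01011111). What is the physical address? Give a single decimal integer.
Answer: 719

Derivation:
vaddr = 95 = 0b01011111
Split: l1_idx=1, l2_idx=1, offset=15
L1[1] = 1
L2[1][1] = 44
paddr = 44 * 16 + 15 = 719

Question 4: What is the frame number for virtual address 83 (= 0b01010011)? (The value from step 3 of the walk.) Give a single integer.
vaddr = 83: l1_idx=1, l2_idx=1
L1[1] = 1; L2[1][1] = 44

Answer: 44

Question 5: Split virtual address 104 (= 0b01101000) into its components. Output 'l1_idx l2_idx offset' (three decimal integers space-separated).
Answer: 1 2 8

Derivation:
vaddr = 104 = 0b01101000
  top 2 bits -> l1_idx = 1
  next 2 bits -> l2_idx = 2
  bottom 4 bits -> offset = 8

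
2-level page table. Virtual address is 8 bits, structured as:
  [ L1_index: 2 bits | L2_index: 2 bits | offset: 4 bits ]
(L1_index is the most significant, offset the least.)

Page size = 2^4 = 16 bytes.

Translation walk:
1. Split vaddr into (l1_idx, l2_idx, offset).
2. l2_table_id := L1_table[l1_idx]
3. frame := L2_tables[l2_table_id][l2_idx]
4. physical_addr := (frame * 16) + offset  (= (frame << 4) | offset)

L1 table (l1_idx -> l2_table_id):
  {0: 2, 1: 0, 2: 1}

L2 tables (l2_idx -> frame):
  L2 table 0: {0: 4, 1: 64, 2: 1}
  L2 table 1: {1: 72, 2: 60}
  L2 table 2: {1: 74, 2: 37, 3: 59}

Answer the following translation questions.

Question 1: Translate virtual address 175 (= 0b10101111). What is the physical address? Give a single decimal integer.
Answer: 975

Derivation:
vaddr = 175 = 0b10101111
Split: l1_idx=2, l2_idx=2, offset=15
L1[2] = 1
L2[1][2] = 60
paddr = 60 * 16 + 15 = 975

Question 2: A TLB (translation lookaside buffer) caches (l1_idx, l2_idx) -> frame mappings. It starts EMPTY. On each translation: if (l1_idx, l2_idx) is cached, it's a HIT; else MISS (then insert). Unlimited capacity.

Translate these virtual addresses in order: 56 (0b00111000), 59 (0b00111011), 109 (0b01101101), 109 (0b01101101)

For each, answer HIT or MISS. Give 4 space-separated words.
vaddr=56: (0,3) not in TLB -> MISS, insert
vaddr=59: (0,3) in TLB -> HIT
vaddr=109: (1,2) not in TLB -> MISS, insert
vaddr=109: (1,2) in TLB -> HIT

Answer: MISS HIT MISS HIT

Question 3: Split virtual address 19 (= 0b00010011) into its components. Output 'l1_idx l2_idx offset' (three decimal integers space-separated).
vaddr = 19 = 0b00010011
  top 2 bits -> l1_idx = 0
  next 2 bits -> l2_idx = 1
  bottom 4 bits -> offset = 3

Answer: 0 1 3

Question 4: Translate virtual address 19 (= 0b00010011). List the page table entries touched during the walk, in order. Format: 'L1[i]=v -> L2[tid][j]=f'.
vaddr = 19 = 0b00010011
Split: l1_idx=0, l2_idx=1, offset=3

Answer: L1[0]=2 -> L2[2][1]=74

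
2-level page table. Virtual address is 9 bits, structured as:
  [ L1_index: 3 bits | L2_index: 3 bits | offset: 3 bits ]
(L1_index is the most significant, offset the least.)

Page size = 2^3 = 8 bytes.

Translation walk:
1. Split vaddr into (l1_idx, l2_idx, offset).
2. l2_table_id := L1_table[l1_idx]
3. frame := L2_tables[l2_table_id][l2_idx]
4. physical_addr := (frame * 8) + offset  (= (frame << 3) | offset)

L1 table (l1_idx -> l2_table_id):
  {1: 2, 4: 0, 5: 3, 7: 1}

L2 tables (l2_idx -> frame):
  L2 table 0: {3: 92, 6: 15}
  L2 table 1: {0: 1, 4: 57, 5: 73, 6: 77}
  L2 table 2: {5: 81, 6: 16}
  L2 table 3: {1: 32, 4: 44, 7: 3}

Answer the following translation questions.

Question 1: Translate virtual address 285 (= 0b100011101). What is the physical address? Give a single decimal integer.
vaddr = 285 = 0b100011101
Split: l1_idx=4, l2_idx=3, offset=5
L1[4] = 0
L2[0][3] = 92
paddr = 92 * 8 + 5 = 741

Answer: 741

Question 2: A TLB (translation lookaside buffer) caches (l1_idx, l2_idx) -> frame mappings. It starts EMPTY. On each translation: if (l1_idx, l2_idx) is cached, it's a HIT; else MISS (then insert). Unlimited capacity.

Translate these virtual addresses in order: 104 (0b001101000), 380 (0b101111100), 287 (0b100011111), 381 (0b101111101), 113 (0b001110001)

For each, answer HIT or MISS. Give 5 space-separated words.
vaddr=104: (1,5) not in TLB -> MISS, insert
vaddr=380: (5,7) not in TLB -> MISS, insert
vaddr=287: (4,3) not in TLB -> MISS, insert
vaddr=381: (5,7) in TLB -> HIT
vaddr=113: (1,6) not in TLB -> MISS, insert

Answer: MISS MISS MISS HIT MISS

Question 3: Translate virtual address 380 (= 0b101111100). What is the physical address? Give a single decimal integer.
Answer: 28

Derivation:
vaddr = 380 = 0b101111100
Split: l1_idx=5, l2_idx=7, offset=4
L1[5] = 3
L2[3][7] = 3
paddr = 3 * 8 + 4 = 28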